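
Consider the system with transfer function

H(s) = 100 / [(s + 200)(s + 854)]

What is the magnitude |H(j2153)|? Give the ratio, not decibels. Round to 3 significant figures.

2.00e-05

At s = jω = j2153:
pole (s+200): 200 + j2153 → |·| = √(200²+2153²) = √4675409 ≈ 2162.3, ∠ = arctan(2153/200) ≈ 84.69°
pole (s+854): 854 + j2153 → |·| = √(854²+2153²) = √5364725 ≈ 2316.2, ∠ = arctan(2153/854) ≈ 68.36°
|H| = 100 / 5.0083e+06 ≈ 1.9967e-05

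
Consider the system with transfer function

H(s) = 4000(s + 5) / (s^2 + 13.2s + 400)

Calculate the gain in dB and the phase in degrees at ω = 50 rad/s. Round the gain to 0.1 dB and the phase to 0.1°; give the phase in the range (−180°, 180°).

At s = jω = j50:
zero (s+5): 5 + j50 → |·| = √(5²+50²) = √2525 ≈ 50.249, ∠ = arctan(50/5) ≈ 84.29°
quadratic: (j50)² + 13.2·j50 + 400 = -2100 + j660 → |·| ≈ 2201.3, ∠ ≈ 162.55°
|H| = 4000 · 50.249 / 2201.3 ≈ 91.308
Gain = 20 log₁₀(91.308) ≈ 39.21 dB
∠H = 84.29° − 162.55° = -78.26°

39.2 dB, -78.3°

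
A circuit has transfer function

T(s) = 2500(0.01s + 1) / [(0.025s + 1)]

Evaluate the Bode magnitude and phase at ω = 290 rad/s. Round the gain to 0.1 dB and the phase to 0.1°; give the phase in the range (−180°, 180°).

At ω = 290 rad/s:
zero (1 + j290·0.01) = 1 + j2.9 → |·| ≈ 3.0676, ∠ ≈ 70.97°
pole (1 + j290·0.025) = 1 + j7.25 → |·| ≈ 7.3186, ∠ ≈ 82.15°
|T| = 2500 · 3.0676 / (7.3186) ≈ 1047.9
Gain = 20 log₁₀(1047.9) ≈ 60.41 dB
∠T = (70.97°) − (82.15°) = -11.18°

60.4 dB, -11.2°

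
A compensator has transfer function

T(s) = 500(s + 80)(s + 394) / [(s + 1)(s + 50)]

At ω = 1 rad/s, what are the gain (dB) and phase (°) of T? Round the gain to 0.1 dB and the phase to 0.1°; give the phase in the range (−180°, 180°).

At s = jω = j1:
zero (s+80): 80 + j1 → |·| = √(80²+1²) = √6401 ≈ 80.006, ∠ = arctan(1/80) ≈ 0.72°
zero (s+394): 394 + j1 → |·| = √(394²+1²) = √155237 ≈ 394, ∠ = arctan(1/394) ≈ 0.15°
pole (s+1): 1 + j1 → |·| = √(1²+1²) = √2 ≈ 1.4142, ∠ = arctan(1/1) ≈ 45.00°
pole (s+50): 50 + j1 → |·| = √(50²+1²) = √2501 ≈ 50.01, ∠ = arctan(1/50) ≈ 1.15°
|T| = 500 · 31522 / 70.724 ≈ 2.2285e+05
Gain = 20 log₁₀(2.2285e+05) ≈ 106.96 dB
∠T = 0.87° − 46.15° = -45.28°

107.0 dB, -45.3°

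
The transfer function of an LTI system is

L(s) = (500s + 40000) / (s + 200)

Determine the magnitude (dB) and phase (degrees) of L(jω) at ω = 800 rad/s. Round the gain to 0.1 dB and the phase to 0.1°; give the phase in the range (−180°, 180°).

53.8 dB, 8.3°

Substitute s = j800:
Numerator: 500(j800) + 40000 = 40000 + j400000
Denominator: (j800) + 200 = 200 + j800
|N| = √(40000² + 400000²) ≈ 4.02e+05, ∠N ≈ 84.29°
|D| = √(200² + 800²) ≈ 824.62, ∠D ≈ 75.96°
|L| = 4.02e+05 / 824.62 ≈ 487.5
Gain = 20 log₁₀(487.5) ≈ 53.76 dB
∠L = 84.29° − 75.96° = 8.33°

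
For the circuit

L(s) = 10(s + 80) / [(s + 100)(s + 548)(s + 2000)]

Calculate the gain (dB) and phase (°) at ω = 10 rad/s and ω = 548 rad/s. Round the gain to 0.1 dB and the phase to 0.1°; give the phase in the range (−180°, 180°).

At s = jω = j10:
zero (s+80): 80 + j10 → |·| = √(80²+10²) = √6500 ≈ 80.623, ∠ = arctan(10/80) ≈ 7.13°
pole (s+100): 100 + j10 → |·| = √(100²+10²) = √10100 ≈ 100.5, ∠ = arctan(10/100) ≈ 5.71°
pole (s+548): 548 + j10 → |·| = √(548²+10²) = √300404 ≈ 548.09, ∠ = arctan(10/548) ≈ 1.05°
pole (s+2000): 2000 + j10 → |·| = √(2000²+10²) = √4000100 ≈ 2000, ∠ = arctan(10/2000) ≈ 0.29°
|L| = 10 · 80.623 / 1.1017e+08 ≈ 7.3181e-06
Gain = 20 log₁₀(7.3181e-06) ≈ -102.71 dB
∠L = 7.13° − 7.05° = 0.08°

At s = jω = j548:
zero (s+80): 80 + j548 → |·| = √(80²+548²) = √306704 ≈ 553.81, ∠ = arctan(548/80) ≈ 81.69°
pole (s+100): 100 + j548 → |·| = √(100²+548²) = √310304 ≈ 557.05, ∠ = arctan(548/100) ≈ 79.66°
pole (s+548): 548 + j548 → |·| = √(548²+548²) = √600608 ≈ 774.99, ∠ = arctan(548/548) ≈ 45.00°
pole (s+2000): 2000 + j548 → |·| = √(2000²+548²) = √4300304 ≈ 2073.7, ∠ = arctan(548/2000) ≈ 15.32°
|L| = 10 · 553.81 / 8.9523e+08 ≈ 6.1862e-06
Gain = 20 log₁₀(6.1862e-06) ≈ -104.17 dB
∠L = 81.69° − 139.98° = -58.29°

ω = 10: -102.7 dB, 0.1°; ω = 548: -104.2 dB, -58.3°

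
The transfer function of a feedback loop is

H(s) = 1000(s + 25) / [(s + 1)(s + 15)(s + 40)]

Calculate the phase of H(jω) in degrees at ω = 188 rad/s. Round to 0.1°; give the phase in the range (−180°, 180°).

At s = jω = j188:
zero (s+25): 25 + j188 → |·| = √(25²+188²) = √35969 ≈ 189.65, ∠ = arctan(188/25) ≈ 82.43°
pole (s+1): 1 + j188 → |·| = √(1²+188²) = √35345 ≈ 188, ∠ = arctan(188/1) ≈ 89.70°
pole (s+15): 15 + j188 → |·| = √(15²+188²) = √35569 ≈ 188.6, ∠ = arctan(188/15) ≈ 85.44°
pole (s+40): 40 + j188 → |·| = √(40²+188²) = √36944 ≈ 192.21, ∠ = arctan(188/40) ≈ 77.99°
∠H = 82.43° − 253.13° = -170.70°

-170.7°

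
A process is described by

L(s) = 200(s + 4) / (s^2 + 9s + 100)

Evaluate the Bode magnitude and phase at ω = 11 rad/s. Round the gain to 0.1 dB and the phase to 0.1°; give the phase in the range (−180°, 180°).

27.3 dB, -32.0°

At s = jω = j11:
zero (s+4): 4 + j11 → |·| = √(4²+11²) = √137 ≈ 11.705, ∠ = arctan(11/4) ≈ 70.02°
quadratic: (j11)² + 9·j11 + 100 = -21 + j99 → |·| ≈ 101.2, ∠ ≈ 101.98°
|L| = 200 · 11.705 / 101.2 ≈ 23.132
Gain = 20 log₁₀(23.132) ≈ 27.28 dB
∠L = 70.02° − 101.98° = -31.96°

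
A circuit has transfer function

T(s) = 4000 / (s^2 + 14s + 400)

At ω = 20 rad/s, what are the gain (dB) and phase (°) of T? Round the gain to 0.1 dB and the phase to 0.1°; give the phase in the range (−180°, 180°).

23.1 dB, -90.0°

At s = jω = j20:
quadratic: (j20)² + 14·j20 + 400 = 0 + j280 → |·| ≈ 280, ∠ ≈ 90.00°
|T| = 4000 / 280 ≈ 14.286
Gain = 20 log₁₀(14.286) ≈ 23.10 dB
∠T = 0.00° − 90.00° = -90.00°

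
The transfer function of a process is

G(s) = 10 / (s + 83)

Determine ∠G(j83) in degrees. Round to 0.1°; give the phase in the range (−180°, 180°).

At s = jω = j83:
pole (s+83): 83 + j83 → |·| = √(83²+83²) = √13778 ≈ 117.38, ∠ = arctan(83/83) ≈ 45.00°
∠G = 0.00° − 45.00° = -45.00°

-45.0°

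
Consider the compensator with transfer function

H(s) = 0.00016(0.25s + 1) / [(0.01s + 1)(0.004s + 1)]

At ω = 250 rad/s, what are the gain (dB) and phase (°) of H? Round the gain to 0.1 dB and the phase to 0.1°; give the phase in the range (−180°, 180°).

-51.6 dB, -24.1°

At ω = 250 rad/s:
zero (1 + j250·0.25) = 1 + j62.5 → |·| ≈ 62.508, ∠ ≈ 89.08°
pole (1 + j250·0.01) = 1 + j2.5 → |·| ≈ 2.6926, ∠ ≈ 68.20°
pole (1 + j250·0.004) = 1 + j1 → |·| ≈ 1.4142, ∠ ≈ 45.00°
|H| = 0.00016 · 62.508 / (2.6926 · 1.4142) ≈ 0.0026265
Gain = 20 log₁₀(0.0026265) ≈ -51.61 dB
∠H = (89.08°) − (68.20° + 45.00°) = -24.12°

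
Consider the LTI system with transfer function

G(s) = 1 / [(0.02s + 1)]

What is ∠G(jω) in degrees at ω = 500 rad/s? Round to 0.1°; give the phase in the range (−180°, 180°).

At ω = 500 rad/s:
pole (1 + j500·0.02) = 1 + j10 → |·| ≈ 10.05, ∠ ≈ 84.29°
∠G = (0°) − (84.29°) = -84.29°

-84.3°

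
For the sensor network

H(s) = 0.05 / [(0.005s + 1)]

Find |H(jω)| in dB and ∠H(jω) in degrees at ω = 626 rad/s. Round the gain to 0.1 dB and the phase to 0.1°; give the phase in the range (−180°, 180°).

-36.4 dB, -72.3°

At ω = 626 rad/s:
pole (1 + j626·0.005) = 1 + j3.13 → |·| ≈ 3.2859, ∠ ≈ 72.28°
|H| = 0.05 · 1 / (3.2859) ≈ 0.015217
Gain = 20 log₁₀(0.015217) ≈ -36.35 dB
∠H = (0°) − (72.28°) = -72.28°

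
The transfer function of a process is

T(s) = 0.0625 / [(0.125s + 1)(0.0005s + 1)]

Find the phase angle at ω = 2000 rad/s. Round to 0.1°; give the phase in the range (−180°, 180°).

-134.8°

At ω = 2000 rad/s:
pole (1 + j2000·0.125) = 1 + j250 → |·| ≈ 250, ∠ ≈ 89.77°
pole (1 + j2000·0.0005) = 1 + j1 → |·| ≈ 1.4142, ∠ ≈ 45.00°
∠T = (0°) − (89.77° + 45.00°) = -134.77°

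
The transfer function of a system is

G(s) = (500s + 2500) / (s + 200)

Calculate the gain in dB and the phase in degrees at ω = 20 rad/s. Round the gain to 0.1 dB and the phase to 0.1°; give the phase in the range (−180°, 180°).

Substitute s = j20:
Numerator: 500(j20) + 2500 = 2500 + j10000
Denominator: (j20) + 200 = 200 + j20
|N| = √(2500² + 10000²) ≈ 10308, ∠N ≈ 75.96°
|D| = √(200² + 20²) ≈ 201, ∠D ≈ 5.71°
|G| = 10308 / 201 ≈ 51.284
Gain = 20 log₁₀(51.284) ≈ 34.20 dB
∠G = 75.96° − 5.71° = 70.25°

34.2 dB, 70.3°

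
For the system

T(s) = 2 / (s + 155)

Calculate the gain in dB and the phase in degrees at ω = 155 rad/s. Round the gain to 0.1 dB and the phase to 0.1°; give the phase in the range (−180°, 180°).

-40.8 dB, -45.0°

At s = jω = j155:
pole (s+155): 155 + j155 → |·| = √(155²+155²) = √48050 ≈ 219.2, ∠ = arctan(155/155) ≈ 45.00°
|T| = 2 / 219.2 ≈ 0.0091241
Gain = 20 log₁₀(0.0091241) ≈ -40.80 dB
∠T = 0.00° − 45.00° = -45.00°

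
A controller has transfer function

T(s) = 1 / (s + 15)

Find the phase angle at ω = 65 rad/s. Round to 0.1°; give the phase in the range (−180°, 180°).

At s = jω = j65:
pole (s+15): 15 + j65 → |·| = √(15²+65²) = √4450 ≈ 66.708, ∠ = arctan(65/15) ≈ 77.01°
∠T = 0.00° − 77.01° = -77.01°

-77.0°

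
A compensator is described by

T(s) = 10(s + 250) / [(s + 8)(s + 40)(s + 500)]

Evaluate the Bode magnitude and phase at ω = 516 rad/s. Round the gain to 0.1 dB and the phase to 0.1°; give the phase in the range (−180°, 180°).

At s = jω = j516:
zero (s+250): 250 + j516 → |·| = √(250²+516²) = √328756 ≈ 573.37, ∠ = arctan(516/250) ≈ 64.15°
pole (s+8): 8 + j516 → |·| = √(8²+516²) = √266320 ≈ 516.06, ∠ = arctan(516/8) ≈ 89.11°
pole (s+40): 40 + j516 → |·| = √(40²+516²) = √267856 ≈ 517.55, ∠ = arctan(516/40) ≈ 85.57°
pole (s+500): 500 + j516 → |·| = √(500²+516²) = √516256 ≈ 718.51, ∠ = arctan(516/500) ≈ 45.90°
|T| = 10 · 573.37 / 1.919e+08 ≈ 2.9879e-05
Gain = 20 log₁₀(2.9879e-05) ≈ -90.49 dB
∠T = 64.15° − 220.58° = -156.43°

-90.5 dB, -156.4°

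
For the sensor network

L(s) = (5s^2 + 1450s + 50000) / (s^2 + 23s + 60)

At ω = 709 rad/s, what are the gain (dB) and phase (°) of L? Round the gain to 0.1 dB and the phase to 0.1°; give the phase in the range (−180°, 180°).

14.5 dB, -20.8°

Substitute s = j709:
Numerator: 5(j709)^2 + 1450(j709) + 50000 = -2463405 + j1028050
Denominator: (j709)^2 + 23(j709) + 60 = -502621 + j16307
|N| = √(2463405² + 1028050²) ≈ 2.6693e+06, ∠N ≈ 157.35°
|D| = √(502621² + 16307²) ≈ 5.0289e+05, ∠D ≈ 178.14°
|L| = 2.6693e+06 / 5.0289e+05 ≈ 5.3079
Gain = 20 log₁₀(5.3079) ≈ 14.50 dB
∠L = 157.35° − 178.14° = -20.79°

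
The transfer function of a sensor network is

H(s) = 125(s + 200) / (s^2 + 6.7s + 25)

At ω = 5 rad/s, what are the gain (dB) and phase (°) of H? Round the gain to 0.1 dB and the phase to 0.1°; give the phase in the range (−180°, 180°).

At s = jω = j5:
zero (s+200): 200 + j5 → |·| = √(200²+5²) = √40025 ≈ 200.06, ∠ = arctan(5/200) ≈ 1.43°
quadratic: (j5)² + 6.7·j5 + 25 = 0 + j33.5 → |·| ≈ 33.5, ∠ ≈ 90.00°
|H| = 125 · 200.06 / 33.5 ≈ 746.49
Gain = 20 log₁₀(746.49) ≈ 57.46 dB
∠H = 1.43° − 90.00° = -88.57°

57.5 dB, -88.6°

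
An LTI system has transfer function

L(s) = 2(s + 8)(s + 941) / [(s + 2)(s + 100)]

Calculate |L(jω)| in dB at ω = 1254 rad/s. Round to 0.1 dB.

7.9 dB

At s = jω = j1254:
zero (s+8): 8 + j1254 → |·| = √(8²+1254²) = √1572580 ≈ 1254, ∠ = arctan(1254/8) ≈ 89.63°
zero (s+941): 941 + j1254 → |·| = √(941²+1254²) = √2457997 ≈ 1567.8, ∠ = arctan(1254/941) ≈ 53.12°
pole (s+2): 2 + j1254 → |·| = √(2²+1254²) = √1572520 ≈ 1254, ∠ = arctan(1254/2) ≈ 89.91°
pole (s+100): 100 + j1254 → |·| = √(100²+1254²) = √1582516 ≈ 1258, ∠ = arctan(1254/100) ≈ 85.44°
|L| = 2 · 1.966e+06 / 1.5775e+06 ≈ 2.4926
Gain = 20 log₁₀(2.4926) ≈ 7.93 dB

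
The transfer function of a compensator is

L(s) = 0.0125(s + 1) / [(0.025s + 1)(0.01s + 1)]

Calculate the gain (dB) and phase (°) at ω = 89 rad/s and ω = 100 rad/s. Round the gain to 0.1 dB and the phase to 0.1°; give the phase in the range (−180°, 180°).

At ω = 89 rad/s:
zero (1 + j89·1) = 1 + j89 → |·| ≈ 89.006, ∠ ≈ 89.36°
pole (1 + j89·0.025) = 1 + j2.225 → |·| ≈ 2.4394, ∠ ≈ 65.80°
pole (1 + j89·0.01) = 1 + j0.89 → |·| ≈ 1.3387, ∠ ≈ 41.67°
|L| = 0.0125 · 89.006 / (2.4394 · 1.3387) ≈ 0.34069
Gain = 20 log₁₀(0.34069) ≈ -9.35 dB
∠L = (89.36°) − (65.80° + 41.67°) = -18.11°

At ω = 100 rad/s:
zero (1 + j100·1) = 1 + j100 → |·| ≈ 100, ∠ ≈ 89.43°
pole (1 + j100·0.025) = 1 + j2.5 → |·| ≈ 2.6926, ∠ ≈ 68.20°
pole (1 + j100·0.01) = 1 + j1 → |·| ≈ 1.4142, ∠ ≈ 45.00°
|L| = 0.0125 · 100 / (2.6926 · 1.4142) ≈ 0.32827
Gain = 20 log₁₀(0.32827) ≈ -9.68 dB
∠L = (89.43°) − (68.20° + 45.00°) = -23.77°

ω = 89: -9.4 dB, -18.1°; ω = 100: -9.7 dB, -23.8°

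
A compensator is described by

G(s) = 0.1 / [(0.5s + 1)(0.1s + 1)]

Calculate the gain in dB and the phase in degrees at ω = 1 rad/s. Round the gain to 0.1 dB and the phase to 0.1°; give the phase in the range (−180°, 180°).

-21.0 dB, -32.3°

At ω = 1 rad/s:
pole (1 + j1·0.5) = 1 + j0.5 → |·| ≈ 1.118, ∠ ≈ 26.57°
pole (1 + j1·0.1) = 1 + j0.1 → |·| ≈ 1.005, ∠ ≈ 5.71°
|G| = 0.1 · 1 / (1.118 · 1.005) ≈ 0.089
Gain = 20 log₁₀(0.089) ≈ -21.01 dB
∠G = (0°) − (26.57° + 5.71°) = -32.28°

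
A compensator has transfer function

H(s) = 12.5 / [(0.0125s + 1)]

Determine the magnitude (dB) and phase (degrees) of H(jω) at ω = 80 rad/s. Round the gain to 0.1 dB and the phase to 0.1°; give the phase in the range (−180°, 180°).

At ω = 80 rad/s:
pole (1 + j80·0.0125) = 1 + j1 → |·| ≈ 1.4142, ∠ ≈ 45.00°
|H| = 12.5 · 1 / (1.4142) ≈ 8.8389
Gain = 20 log₁₀(8.8389) ≈ 18.93 dB
∠H = (0°) − (45.00°) = -45.00°

18.9 dB, -45.0°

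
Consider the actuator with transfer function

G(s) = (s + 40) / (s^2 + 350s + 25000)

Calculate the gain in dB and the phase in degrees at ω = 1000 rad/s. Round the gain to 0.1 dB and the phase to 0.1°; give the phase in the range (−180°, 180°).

Substitute s = j1000:
Numerator: (j1000) + 40 = 40 + j1000
Denominator: (j1000)^2 + 350(j1000) + 25000 = -975000 + j350000
|N| = √(40² + 1000²) ≈ 1000.8, ∠N ≈ 87.71°
|D| = √(975000² + 350000²) ≈ 1.0359e+06, ∠D ≈ 160.25°
|G| = 1000.8 / 1.0359e+06 ≈ 0.00096612
Gain = 20 log₁₀(0.00096612) ≈ -60.30 dB
∠G = 87.71° − 160.25° = -72.54°

-60.3 dB, -72.5°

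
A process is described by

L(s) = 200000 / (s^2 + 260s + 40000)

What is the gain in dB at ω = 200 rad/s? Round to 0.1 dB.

11.7 dB

At s = jω = j200:
quadratic: (j200)² + 260·j200 + 40000 = 0 + j52000 → |·| ≈ 52000, ∠ ≈ 90.00°
|L| = 200000 / 52000 ≈ 3.8462
Gain = 20 log₁₀(3.8462) ≈ 11.70 dB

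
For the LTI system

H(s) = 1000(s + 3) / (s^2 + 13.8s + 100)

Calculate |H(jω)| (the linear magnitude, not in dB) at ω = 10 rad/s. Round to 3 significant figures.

75.7

At s = jω = j10:
zero (s+3): 3 + j10 → |·| = √(3²+10²) = √109 ≈ 10.44, ∠ = arctan(10/3) ≈ 73.30°
quadratic: (j10)² + 13.8·j10 + 100 = 0 + j138 → |·| ≈ 138, ∠ ≈ 90.00°
|H| = 1000 · 10.44 / 138 ≈ 75.652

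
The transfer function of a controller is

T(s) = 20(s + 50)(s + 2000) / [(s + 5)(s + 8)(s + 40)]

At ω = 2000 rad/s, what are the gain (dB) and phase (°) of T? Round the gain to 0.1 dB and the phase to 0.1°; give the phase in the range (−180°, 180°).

-37.0 dB, -134.9°

At s = jω = j2000:
zero (s+50): 50 + j2000 → |·| = √(50²+2000²) = √4002500 ≈ 2000.6, ∠ = arctan(2000/50) ≈ 88.57°
zero (s+2000): 2000 + j2000 → |·| = √(2000²+2000²) = √8000000 ≈ 2828.4, ∠ = arctan(2000/2000) ≈ 45.00°
pole (s+5): 5 + j2000 → |·| = √(5²+2000²) = √4000025 ≈ 2000, ∠ = arctan(2000/5) ≈ 89.86°
pole (s+8): 8 + j2000 → |·| = √(8²+2000²) = √4000064 ≈ 2000, ∠ = arctan(2000/8) ≈ 89.77°
pole (s+40): 40 + j2000 → |·| = √(40²+2000²) = √4001600 ≈ 2000.4, ∠ = arctan(2000/40) ≈ 88.85°
|T| = 20 · 5.6585e+06 / 8.0016e+09 ≈ 0.014143
Gain = 20 log₁₀(0.014143) ≈ -36.99 dB
∠T = 133.57° − 268.48° = -134.91°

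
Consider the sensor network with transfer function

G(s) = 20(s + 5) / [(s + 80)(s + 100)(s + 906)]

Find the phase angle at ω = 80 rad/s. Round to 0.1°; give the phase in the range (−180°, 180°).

At s = jω = j80:
zero (s+5): 5 + j80 → |·| = √(5²+80²) = √6425 ≈ 80.156, ∠ = arctan(80/5) ≈ 86.42°
pole (s+80): 80 + j80 → |·| = √(80²+80²) = √12800 ≈ 113.14, ∠ = arctan(80/80) ≈ 45.00°
pole (s+100): 100 + j80 → |·| = √(100²+80²) = √16400 ≈ 128.06, ∠ = arctan(80/100) ≈ 38.66°
pole (s+906): 906 + j80 → |·| = √(906²+80²) = √827236 ≈ 909.53, ∠ = arctan(80/906) ≈ 5.05°
∠G = 86.42° − 88.71° = -2.29°

-2.3°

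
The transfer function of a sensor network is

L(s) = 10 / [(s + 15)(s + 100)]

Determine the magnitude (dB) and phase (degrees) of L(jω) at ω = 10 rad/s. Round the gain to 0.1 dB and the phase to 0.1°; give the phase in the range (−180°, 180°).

At s = jω = j10:
pole (s+15): 15 + j10 → |·| = √(15²+10²) = √325 ≈ 18.028, ∠ = arctan(10/15) ≈ 33.69°
pole (s+100): 100 + j10 → |·| = √(100²+10²) = √10100 ≈ 100.5, ∠ = arctan(10/100) ≈ 5.71°
|L| = 10 / 1811.8 ≈ 0.0055194
Gain = 20 log₁₀(0.0055194) ≈ -45.16 dB
∠L = 0.00° − 39.40° = -39.40°

-45.2 dB, -39.4°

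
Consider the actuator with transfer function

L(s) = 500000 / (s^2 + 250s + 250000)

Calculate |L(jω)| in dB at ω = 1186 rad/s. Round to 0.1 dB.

-7.6 dB

At s = jω = j1186:
quadratic: (j1186)² + 250·j1186 + 250000 = -1156596 + j296500 → |·| ≈ 1.194e+06, ∠ ≈ 165.62°
|L| = 500000 / 1.194e+06 ≈ 0.41876
Gain = 20 log₁₀(0.41876) ≈ -7.56 dB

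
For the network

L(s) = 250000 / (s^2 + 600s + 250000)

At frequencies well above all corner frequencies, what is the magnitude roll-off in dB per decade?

Each pole contributes −20 dB/decade at high frequency; each zero contributes +20 dB/decade.
Net: 0 zero(s) − 2 pole(s) → -40 dB/decade.

-40 dB/decade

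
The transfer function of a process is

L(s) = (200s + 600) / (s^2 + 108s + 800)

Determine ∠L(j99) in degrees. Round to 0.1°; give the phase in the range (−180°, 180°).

-41.8°

Substitute s = j99:
Numerator: 200(j99) + 600 = 600 + j19800
Denominator: (j99)^2 + 108(j99) + 800 = -9001 + j10692
|N| = √(600² + 19800²) ≈ 19809, ∠N ≈ 88.26°
|D| = √(9001² + 10692²) ≈ 13976, ∠D ≈ 130.09°
∠L = 88.26° − 130.09° = -41.83°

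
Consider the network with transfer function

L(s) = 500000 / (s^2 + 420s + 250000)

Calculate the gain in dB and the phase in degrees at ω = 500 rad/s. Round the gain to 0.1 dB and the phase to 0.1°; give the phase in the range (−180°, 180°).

At s = jω = j500:
quadratic: (j500)² + 420·j500 + 250000 = 0 + j210000 → |·| ≈ 2.1e+05, ∠ ≈ 90.00°
|L| = 500000 / 2.1e+05 ≈ 2.381
Gain = 20 log₁₀(2.381) ≈ 7.54 dB
∠L = 0.00° − 90.00° = -90.00°

7.5 dB, -90.0°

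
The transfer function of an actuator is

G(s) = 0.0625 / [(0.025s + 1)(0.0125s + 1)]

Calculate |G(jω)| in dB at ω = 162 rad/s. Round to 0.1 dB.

At ω = 162 rad/s:
pole (1 + j162·0.025) = 1 + j4.05 → |·| ≈ 4.1716, ∠ ≈ 76.13°
pole (1 + j162·0.0125) = 1 + j2.025 → |·| ≈ 2.2585, ∠ ≈ 63.72°
|G| = 0.0625 · 1 / (4.1716 · 2.2585) ≈ 0.0066337
Gain = 20 log₁₀(0.0066337) ≈ -43.56 dB

-43.6 dB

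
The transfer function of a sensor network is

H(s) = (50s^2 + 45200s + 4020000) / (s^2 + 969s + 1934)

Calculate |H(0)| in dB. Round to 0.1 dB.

66.4 dB

H(0) = 4020000 / 1934 ≈ 2078.6
20 log₁₀(2078.6) ≈ 66.36 dB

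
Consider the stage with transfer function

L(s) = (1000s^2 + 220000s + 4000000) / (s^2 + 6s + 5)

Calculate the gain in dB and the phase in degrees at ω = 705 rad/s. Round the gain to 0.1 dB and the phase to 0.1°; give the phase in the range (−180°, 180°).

Substitute s = j705:
Numerator: 1000(j705)^2 + 220000(j705) + 4000000 = -493025000 + j155100000
Denominator: (j705)^2 + 6(j705) + 5 = -497020 + j4230
|N| = √(493025000² + 155100000²) ≈ 5.1685e+08, ∠N ≈ 162.54°
|D| = √(497020² + 4230²) ≈ 4.9704e+05, ∠D ≈ 179.51°
|L| = 5.1685e+08 / 4.9704e+05 ≈ 1039.9
Gain = 20 log₁₀(1039.9) ≈ 60.34 dB
∠L = 162.54° − 179.51° = -16.97°

60.3 dB, -17.0°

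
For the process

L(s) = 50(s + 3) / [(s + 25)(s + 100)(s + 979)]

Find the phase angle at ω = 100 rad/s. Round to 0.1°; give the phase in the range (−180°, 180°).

-38.5°

At s = jω = j100:
zero (s+3): 3 + j100 → |·| = √(3²+100²) = √10009 ≈ 100.04, ∠ = arctan(100/3) ≈ 88.28°
pole (s+25): 25 + j100 → |·| = √(25²+100²) = √10625 ≈ 103.08, ∠ = arctan(100/25) ≈ 75.96°
pole (s+100): 100 + j100 → |·| = √(100²+100²) = √20000 ≈ 141.42, ∠ = arctan(100/100) ≈ 45.00°
pole (s+979): 979 + j100 → |·| = √(979²+100²) = √968441 ≈ 984.09, ∠ = arctan(100/979) ≈ 5.83°
∠L = 88.28° − 126.79° = -38.51°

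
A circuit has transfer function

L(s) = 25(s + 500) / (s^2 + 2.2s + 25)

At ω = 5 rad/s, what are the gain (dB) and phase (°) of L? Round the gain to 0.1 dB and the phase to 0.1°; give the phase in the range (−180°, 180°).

At s = jω = j5:
zero (s+500): 500 + j5 → |·| = √(500²+5²) = √250025 ≈ 500.02, ∠ = arctan(5/500) ≈ 0.57°
quadratic: (j5)² + 2.2·j5 + 25 = 0 + j11 → |·| ≈ 11, ∠ ≈ 90.00°
|L| = 25 · 500.02 / 11 ≈ 1136.4
Gain = 20 log₁₀(1136.4) ≈ 61.11 dB
∠L = 0.57° − 90.00° = -89.43°

61.1 dB, -89.4°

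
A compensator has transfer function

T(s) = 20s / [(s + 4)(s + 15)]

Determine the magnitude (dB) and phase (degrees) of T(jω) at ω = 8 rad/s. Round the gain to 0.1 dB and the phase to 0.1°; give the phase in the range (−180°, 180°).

At s = jω = j8:
zero at origin: s = j8 → |·| = 8, ∠ = 90.00°
pole (s+4): 4 + j8 → |·| = √(4²+8²) = √80 ≈ 8.9443, ∠ = arctan(8/4) ≈ 63.43°
pole (s+15): 15 + j8 → |·| = √(15²+8²) = √289 ≈ 17, ∠ = arctan(8/15) ≈ 28.07°
|T| = 20 · 8 / 152.05 ≈ 1.0523
Gain = 20 log₁₀(1.0523) ≈ 0.44 dB
∠T = 90.00° − 91.50° = -1.50°

0.4 dB, -1.5°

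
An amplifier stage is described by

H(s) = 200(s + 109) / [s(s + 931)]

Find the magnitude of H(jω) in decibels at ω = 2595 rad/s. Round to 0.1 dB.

At s = jω = j2595:
zero (s+109): 109 + j2595 → |·| = √(109²+2595²) = √6745906 ≈ 2597.3, ∠ = arctan(2595/109) ≈ 87.59°
pole (s+931): 931 + j2595 → |·| = √(931²+2595²) = √7600786 ≈ 2757, ∠ = arctan(2595/931) ≈ 70.26°
pole at origin: |s| = 2595, ∠ = 90.00° (in denominator)
|H| = 200 · 2597.3 / 7.1544e+06 ≈ 0.072607
Gain = 20 log₁₀(0.072607) ≈ -22.78 dB

-22.8 dB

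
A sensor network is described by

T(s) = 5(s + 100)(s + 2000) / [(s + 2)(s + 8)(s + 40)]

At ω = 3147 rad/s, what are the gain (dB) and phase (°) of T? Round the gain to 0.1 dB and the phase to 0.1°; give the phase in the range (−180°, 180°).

At s = jω = j3147:
zero (s+100): 100 + j3147 → |·| = √(100²+3147²) = √9913609 ≈ 3148.6, ∠ = arctan(3147/100) ≈ 88.18°
zero (s+2000): 2000 + j3147 → |·| = √(2000²+3147²) = √13903609 ≈ 3728.8, ∠ = arctan(3147/2000) ≈ 57.56°
pole (s+2): 2 + j3147 → |·| = √(2²+3147²) = √9903613 ≈ 3147, ∠ = arctan(3147/2) ≈ 89.96°
pole (s+8): 8 + j3147 → |·| = √(8²+3147²) = √9903673 ≈ 3147, ∠ = arctan(3147/8) ≈ 89.85°
pole (s+40): 40 + j3147 → |·| = √(40²+3147²) = √9905209 ≈ 3147.3, ∠ = arctan(3147/40) ≈ 89.27°
|T| = 5 · 1.174e+07 / 3.117e+10 ≈ 0.0018832
Gain = 20 log₁₀(0.0018832) ≈ -54.50 dB
∠T = 145.74° − 269.08° = -123.34°

-54.5 dB, -123.3°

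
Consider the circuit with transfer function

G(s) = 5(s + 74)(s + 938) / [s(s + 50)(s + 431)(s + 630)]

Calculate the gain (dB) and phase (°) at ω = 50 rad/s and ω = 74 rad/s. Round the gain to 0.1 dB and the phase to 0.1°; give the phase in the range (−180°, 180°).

ω = 50: -67.3 dB, -109.1°; ω = 74: -71.4 dB, -112.9°

At s = jω = j50:
zero (s+74): 74 + j50 → |·| = √(74²+50²) = √7976 ≈ 89.308, ∠ = arctan(50/74) ≈ 34.05°
zero (s+938): 938 + j50 → |·| = √(938²+50²) = √882344 ≈ 939.33, ∠ = arctan(50/938) ≈ 3.05°
pole (s+50): 50 + j50 → |·| = √(50²+50²) = √5000 ≈ 70.711, ∠ = arctan(50/50) ≈ 45.00°
pole (s+431): 431 + j50 → |·| = √(431²+50²) = √188261 ≈ 433.89, ∠ = arctan(50/431) ≈ 6.62°
pole (s+630): 630 + j50 → |·| = √(630²+50²) = √399400 ≈ 631.98, ∠ = arctan(50/630) ≈ 4.54°
pole at origin: |s| = 50, ∠ = 90.00° (in denominator)
|G| = 5 · 83890 / 9.6948e+08 ≈ 0.00043265
Gain = 20 log₁₀(0.00043265) ≈ -67.28 dB
∠G = 37.10° − 146.16° = -109.06°

At s = jω = j74:
zero (s+74): 74 + j74 → |·| = √(74²+74²) = √10952 ≈ 104.65, ∠ = arctan(74/74) ≈ 45.00°
zero (s+938): 938 + j74 → |·| = √(938²+74²) = √885320 ≈ 940.91, ∠ = arctan(74/938) ≈ 4.51°
pole (s+50): 50 + j74 → |·| = √(50²+74²) = √7976 ≈ 89.308, ∠ = arctan(74/50) ≈ 55.95°
pole (s+431): 431 + j74 → |·| = √(431²+74²) = √191237 ≈ 437.31, ∠ = arctan(74/431) ≈ 9.74°
pole (s+630): 630 + j74 → |·| = √(630²+74²) = √402376 ≈ 634.33, ∠ = arctan(74/630) ≈ 6.70°
pole at origin: |s| = 74, ∠ = 90.00° (in denominator)
|G| = 5 · 98466 / 1.8333e+09 ≈ 0.00026855
Gain = 20 log₁₀(0.00026855) ≈ -71.42 dB
∠G = 49.51° − 162.39° = -112.88°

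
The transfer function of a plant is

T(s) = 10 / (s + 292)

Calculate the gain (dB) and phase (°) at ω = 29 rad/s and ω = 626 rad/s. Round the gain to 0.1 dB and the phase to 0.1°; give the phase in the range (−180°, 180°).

ω = 29: -29.4 dB, -5.7°; ω = 626: -36.8 dB, -65.0°

Substitute s = j29:
Numerator: 10 = 10 + j0
Denominator: (j29) + 292 = 292 + j29
|N| = √(10² + 0²) ≈ 10, ∠N ≈ 0.00°
|D| = √(292² + 29²) ≈ 293.44, ∠D ≈ 5.67°
|T| = 10 / 293.44 ≈ 0.034079
Gain = 20 log₁₀(0.034079) ≈ -29.35 dB
∠T = 0.00° − 5.67° = -5.67°

Substitute s = j626:
Numerator: 10 = 10 + j0
Denominator: (j626) + 292 = 292 + j626
|N| = √(10² + 0²) ≈ 10, ∠N ≈ 0.00°
|D| = √(292² + 626²) ≈ 690.75, ∠D ≈ 64.99°
|T| = 10 / 690.75 ≈ 0.014477
Gain = 20 log₁₀(0.014477) ≈ -36.79 dB
∠T = 0.00° − 64.99° = -64.99°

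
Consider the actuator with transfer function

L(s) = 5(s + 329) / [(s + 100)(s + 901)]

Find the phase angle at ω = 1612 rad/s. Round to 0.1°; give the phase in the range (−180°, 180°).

-68.8°

At s = jω = j1612:
zero (s+329): 329 + j1612 → |·| = √(329²+1612²) = √2706785 ≈ 1645.2, ∠ = arctan(1612/329) ≈ 78.46°
pole (s+100): 100 + j1612 → |·| = √(100²+1612²) = √2608544 ≈ 1615.1, ∠ = arctan(1612/100) ≈ 86.45°
pole (s+901): 901 + j1612 → |·| = √(901²+1612²) = √3410345 ≈ 1846.7, ∠ = arctan(1612/901) ≈ 60.80°
∠L = 78.46° − 147.25° = -68.79°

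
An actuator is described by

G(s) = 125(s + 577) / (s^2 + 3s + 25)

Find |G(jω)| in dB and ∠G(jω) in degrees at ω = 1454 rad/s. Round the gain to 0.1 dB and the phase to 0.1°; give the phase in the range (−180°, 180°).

At s = jω = j1454:
zero (s+577): 577 + j1454 → |·| = √(577²+1454²) = √2447045 ≈ 1564.3, ∠ = arctan(1454/577) ≈ 68.36°
quadratic: (j1454)² + 3·j1454 + 25 = -2114091 + j4362 → |·| ≈ 2.1141e+06, ∠ ≈ 179.88°
|G| = 125 · 1564.3 / 2.1141e+06 ≈ 0.092492
Gain = 20 log₁₀(0.092492) ≈ -20.68 dB
∠G = 68.36° − 179.88° = -111.52°

-20.7 dB, -111.5°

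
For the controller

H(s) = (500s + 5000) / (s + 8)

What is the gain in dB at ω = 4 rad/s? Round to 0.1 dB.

Substitute s = j4:
Numerator: 500(j4) + 5000 = 5000 + j2000
Denominator: (j4) + 8 = 8 + j4
|N| = √(5000² + 2000²) ≈ 5385.2, ∠N ≈ 21.80°
|D| = √(8² + 4²) ≈ 8.9443, ∠D ≈ 26.57°
|H| = 5385.2 / 8.9443 ≈ 602.08
Gain = 20 log₁₀(602.08) ≈ 55.59 dB

55.6 dB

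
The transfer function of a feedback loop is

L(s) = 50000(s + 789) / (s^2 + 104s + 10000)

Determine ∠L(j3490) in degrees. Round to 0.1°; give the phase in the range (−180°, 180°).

-101.0°

At s = jω = j3490:
zero (s+789): 789 + j3490 → |·| = √(789²+3490²) = √12802621 ≈ 3578.1, ∠ = arctan(3490/789) ≈ 77.26°
quadratic: (j3490)² + 104·j3490 + 10000 = -12170100 + j362960 → |·| ≈ 1.2176e+07, ∠ ≈ 178.29°
∠L = 77.26° − 178.29° = -101.03°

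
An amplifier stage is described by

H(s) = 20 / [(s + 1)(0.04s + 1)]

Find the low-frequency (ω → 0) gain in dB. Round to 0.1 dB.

H(0) = 20 · 1 / 1 = 20
20 log₁₀(20) ≈ 26.02 dB

26.0 dB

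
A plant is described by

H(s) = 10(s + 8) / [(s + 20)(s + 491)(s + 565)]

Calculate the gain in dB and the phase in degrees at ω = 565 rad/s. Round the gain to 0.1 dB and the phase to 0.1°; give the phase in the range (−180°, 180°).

-95.5 dB, -92.8°

At s = jω = j565:
zero (s+8): 8 + j565 → |·| = √(8²+565²) = √319289 ≈ 565.06, ∠ = arctan(565/8) ≈ 89.19°
pole (s+20): 20 + j565 → |·| = √(20²+565²) = √319625 ≈ 565.35, ∠ = arctan(565/20) ≈ 87.97°
pole (s+491): 491 + j565 → |·| = √(491²+565²) = √560306 ≈ 748.54, ∠ = arctan(565/491) ≈ 49.01°
pole (s+565): 565 + j565 → |·| = √(565²+565²) = √638450 ≈ 799.03, ∠ = arctan(565/565) ≈ 45.00°
|H| = 10 · 565.06 / 3.3814e+08 ≈ 1.6711e-05
Gain = 20 log₁₀(1.6711e-05) ≈ -95.54 dB
∠H = 89.19° − 181.98° = -92.79°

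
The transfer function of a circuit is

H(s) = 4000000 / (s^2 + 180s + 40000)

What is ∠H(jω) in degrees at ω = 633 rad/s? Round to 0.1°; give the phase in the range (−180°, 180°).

At s = jω = j633:
quadratic: (j633)² + 180·j633 + 40000 = -360689 + j113940 → |·| ≈ 3.7826e+05, ∠ ≈ 162.47°
∠H = 0.00° − 162.47° = -162.47°

-162.5°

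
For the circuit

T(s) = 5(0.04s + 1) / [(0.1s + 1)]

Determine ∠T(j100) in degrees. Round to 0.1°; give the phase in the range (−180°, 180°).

At ω = 100 rad/s:
zero (1 + j100·0.04) = 1 + j4 → |·| ≈ 4.1231, ∠ ≈ 75.96°
pole (1 + j100·0.1) = 1 + j10 → |·| ≈ 10.05, ∠ ≈ 84.29°
∠T = (75.96°) − (84.29°) = -8.33°

-8.3°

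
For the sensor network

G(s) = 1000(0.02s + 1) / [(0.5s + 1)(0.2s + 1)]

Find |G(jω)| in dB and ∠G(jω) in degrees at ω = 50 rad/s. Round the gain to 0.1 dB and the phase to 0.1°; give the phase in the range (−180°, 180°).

15.0 dB, -127.0°

At ω = 50 rad/s:
zero (1 + j50·0.02) = 1 + j1 → |·| ≈ 1.4142, ∠ ≈ 45.00°
pole (1 + j50·0.5) = 1 + j25 → |·| ≈ 25.02, ∠ ≈ 87.71°
pole (1 + j50·0.2) = 1 + j10 → |·| ≈ 10.05, ∠ ≈ 84.29°
|G| = 1000 · 1.4142 / (25.02 · 10.05) ≈ 5.6242
Gain = 20 log₁₀(5.6242) ≈ 15.00 dB
∠G = (45.00°) − (87.71° + 84.29°) = -127.00°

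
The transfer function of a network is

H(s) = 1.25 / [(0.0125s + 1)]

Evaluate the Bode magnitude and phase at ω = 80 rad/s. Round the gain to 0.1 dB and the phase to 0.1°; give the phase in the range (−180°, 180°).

At ω = 80 rad/s:
pole (1 + j80·0.0125) = 1 + j1 → |·| ≈ 1.4142, ∠ ≈ 45.00°
|H| = 1.25 · 1 / (1.4142) ≈ 0.88389
Gain = 20 log₁₀(0.88389) ≈ -1.07 dB
∠H = (0°) − (45.00°) = -45.00°

-1.1 dB, -45.0°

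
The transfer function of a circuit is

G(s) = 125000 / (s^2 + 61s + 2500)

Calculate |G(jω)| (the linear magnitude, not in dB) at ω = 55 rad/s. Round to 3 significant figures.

At s = jω = j55:
quadratic: (j55)² + 61·j55 + 2500 = -525 + j3355 → |·| ≈ 3395.8, ∠ ≈ 98.89°
|G| = 125000 / 3395.8 ≈ 36.81

36.8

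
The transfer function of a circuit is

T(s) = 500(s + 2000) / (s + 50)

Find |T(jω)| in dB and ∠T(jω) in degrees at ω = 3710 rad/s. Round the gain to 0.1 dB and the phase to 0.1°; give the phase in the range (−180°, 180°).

55.1 dB, -27.6°

At s = jω = j3710:
zero (s+2000): 2000 + j3710 → |·| = √(2000²+3710²) = √17764100 ≈ 4214.7, ∠ = arctan(3710/2000) ≈ 61.67°
pole (s+50): 50 + j3710 → |·| = √(50²+3710²) = √13766600 ≈ 3710.3, ∠ = arctan(3710/50) ≈ 89.23°
|T| = 500 · 4214.7 / 3710.3 ≈ 567.97
Gain = 20 log₁₀(567.97) ≈ 55.09 dB
∠T = 61.67° − 89.23° = -27.56°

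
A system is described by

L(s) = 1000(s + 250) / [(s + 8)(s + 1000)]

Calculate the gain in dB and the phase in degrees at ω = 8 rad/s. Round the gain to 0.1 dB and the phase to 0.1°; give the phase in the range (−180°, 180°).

At s = jω = j8:
zero (s+250): 250 + j8 → |·| = √(250²+8²) = √62564 ≈ 250.13, ∠ = arctan(8/250) ≈ 1.83°
pole (s+8): 8 + j8 → |·| = √(8²+8²) = √128 ≈ 11.314, ∠ = arctan(8/8) ≈ 45.00°
pole (s+1000): 1000 + j8 → |·| = √(1000²+8²) = √1000064 ≈ 1000, ∠ = arctan(8/1000) ≈ 0.46°
|L| = 1000 · 250.13 / 11314 ≈ 22.108
Gain = 20 log₁₀(22.108) ≈ 26.89 dB
∠L = 1.83° − 45.46° = -43.63°

26.9 dB, -43.6°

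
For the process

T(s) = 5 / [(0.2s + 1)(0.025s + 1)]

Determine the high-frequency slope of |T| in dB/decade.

-40 dB/decade

Each pole contributes −20 dB/decade at high frequency; each zero contributes +20 dB/decade.
Net: 0 zero(s) − 2 pole(s) → -40 dB/decade.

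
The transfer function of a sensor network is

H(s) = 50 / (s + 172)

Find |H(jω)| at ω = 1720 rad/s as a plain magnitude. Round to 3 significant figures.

Substitute s = j1720:
Numerator: 50 = 50 + j0
Denominator: (j1720) + 172 = 172 + j1720
|N| = √(50² + 0²) ≈ 50, ∠N ≈ 0.00°
|D| = √(172² + 1720²) ≈ 1728.6, ∠D ≈ 84.29°
|H| = 50 / 1728.6 ≈ 0.028925

0.0289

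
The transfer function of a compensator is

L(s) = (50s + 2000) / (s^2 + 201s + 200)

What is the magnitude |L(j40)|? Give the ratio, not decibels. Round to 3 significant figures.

Substitute s = j40:
Numerator: 50(j40) + 2000 = 2000 + j2000
Denominator: (j40)^2 + 201(j40) + 200 = -1400 + j8040
|N| = √(2000² + 2000²) ≈ 2828.4, ∠N ≈ 45.00°
|D| = √(1400² + 8040²) ≈ 8161, ∠D ≈ 99.88°
|L| = 2828.4 / 8161 ≈ 0.34658

0.347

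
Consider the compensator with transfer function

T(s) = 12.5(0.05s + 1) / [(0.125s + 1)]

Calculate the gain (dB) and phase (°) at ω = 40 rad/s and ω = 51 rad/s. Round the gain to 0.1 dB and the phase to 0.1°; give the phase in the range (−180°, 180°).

At ω = 40 rad/s:
zero (1 + j40·0.05) = 1 + j2 → |·| ≈ 2.2361, ∠ ≈ 63.43°
pole (1 + j40·0.125) = 1 + j5 → |·| ≈ 5.099, ∠ ≈ 78.69°
|T| = 12.5 · 2.2361 / (5.099) ≈ 5.4817
Gain = 20 log₁₀(5.4817) ≈ 14.78 dB
∠T = (63.43°) − (78.69°) = -15.26°

At ω = 51 rad/s:
zero (1 + j51·0.05) = 1 + j2.55 → |·| ≈ 2.7391, ∠ ≈ 68.59°
pole (1 + j51·0.125) = 1 + j6.375 → |·| ≈ 6.453, ∠ ≈ 81.09°
|T| = 12.5 · 2.7391 / (6.453) ≈ 5.3059
Gain = 20 log₁₀(5.3059) ≈ 14.50 dB
∠T = (68.59°) − (81.09°) = -12.50°

ω = 40: 14.8 dB, -15.3°; ω = 51: 14.5 dB, -12.5°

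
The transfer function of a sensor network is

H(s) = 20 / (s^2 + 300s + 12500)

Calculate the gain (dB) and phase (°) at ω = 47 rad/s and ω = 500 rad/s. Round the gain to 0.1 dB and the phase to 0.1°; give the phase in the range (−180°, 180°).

Substitute s = j47:
Numerator: 20 = 20 + j0
Denominator: (j47)^2 + 300(j47) + 12500 = 10291 + j14100
|N| = √(20² + 0²) ≈ 20, ∠N ≈ 0.00°
|D| = √(10291² + 14100²) ≈ 17456, ∠D ≈ 53.88°
|H| = 20 / 17456 ≈ 0.0011457
Gain = 20 log₁₀(0.0011457) ≈ -58.82 dB
∠H = 0.00° − 53.88° = -53.88°

Substitute s = j500:
Numerator: 20 = 20 + j0
Denominator: (j500)^2 + 300(j500) + 12500 = -237500 + j150000
|N| = √(20² + 0²) ≈ 20, ∠N ≈ 0.00°
|D| = √(237500² + 150000²) ≈ 2.809e+05, ∠D ≈ 147.72°
|H| = 20 / 2.809e+05 ≈ 7.12e-05
Gain = 20 log₁₀(7.12e-05) ≈ -82.95 dB
∠H = 0.00° − 147.72° = -147.72°

ω = 47: -58.8 dB, -53.9°; ω = 500: -83.0 dB, -147.7°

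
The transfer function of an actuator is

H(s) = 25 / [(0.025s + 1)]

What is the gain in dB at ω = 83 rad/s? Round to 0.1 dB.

At ω = 83 rad/s:
pole (1 + j83·0.025) = 1 + j2.075 → |·| ≈ 2.3034, ∠ ≈ 64.27°
|H| = 25 · 1 / (2.3034) ≈ 10.854
Gain = 20 log₁₀(10.854) ≈ 20.71 dB

20.7 dB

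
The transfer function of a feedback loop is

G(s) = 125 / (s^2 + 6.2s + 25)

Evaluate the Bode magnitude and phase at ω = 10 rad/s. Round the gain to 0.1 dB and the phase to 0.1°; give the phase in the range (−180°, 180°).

2.2 dB, -140.4°

At s = jω = j10:
quadratic: (j10)² + 6.2·j10 + 25 = -75 + j62 → |·| ≈ 97.309, ∠ ≈ 140.42°
|G| = 125 / 97.309 ≈ 1.2846
Gain = 20 log₁₀(1.2846) ≈ 2.18 dB
∠G = 0.00° − 140.42° = -140.42°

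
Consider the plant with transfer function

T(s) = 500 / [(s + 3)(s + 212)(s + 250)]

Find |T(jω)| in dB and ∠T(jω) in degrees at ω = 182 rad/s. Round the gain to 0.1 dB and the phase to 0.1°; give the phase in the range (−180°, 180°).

-90.0 dB, -165.8°

At s = jω = j182:
pole (s+3): 3 + j182 → |·| = √(3²+182²) = √33133 ≈ 182.02, ∠ = arctan(182/3) ≈ 89.06°
pole (s+212): 212 + j182 → |·| = √(212²+182²) = √78068 ≈ 279.41, ∠ = arctan(182/212) ≈ 40.65°
pole (s+250): 250 + j182 → |·| = √(250²+182²) = √95624 ≈ 309.23, ∠ = arctan(182/250) ≈ 36.05°
|T| = 500 / 1.5727e+07 ≈ 3.1792e-05
Gain = 20 log₁₀(3.1792e-05) ≈ -89.95 dB
∠T = 0.00° − 165.76° = -165.76°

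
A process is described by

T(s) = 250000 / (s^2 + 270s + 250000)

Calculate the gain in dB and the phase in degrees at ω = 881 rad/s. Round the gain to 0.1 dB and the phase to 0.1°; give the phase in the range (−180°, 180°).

-7.3 dB, -155.7°

At s = jω = j881:
quadratic: (j881)² + 270·j881 + 250000 = -526161 + j237870 → |·| ≈ 5.7743e+05, ∠ ≈ 155.67°
|T| = 250000 / 5.7743e+05 ≈ 0.43295
Gain = 20 log₁₀(0.43295) ≈ -7.27 dB
∠T = 0.00° − 155.67° = -155.67°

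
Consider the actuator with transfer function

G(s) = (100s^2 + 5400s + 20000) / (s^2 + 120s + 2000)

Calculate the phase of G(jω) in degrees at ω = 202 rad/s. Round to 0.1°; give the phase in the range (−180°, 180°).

17.0°

Substitute s = j202:
Numerator: 100(j202)^2 + 5400(j202) + 20000 = -4060400 + j1090800
Denominator: (j202)^2 + 120(j202) + 2000 = -38804 + j24240
|N| = √(4060400² + 1090800²) ≈ 4.2044e+06, ∠N ≈ 164.96°
|D| = √(38804² + 24240²) ≈ 45753, ∠D ≈ 148.01°
∠G = 164.96° − 148.01° = 16.95°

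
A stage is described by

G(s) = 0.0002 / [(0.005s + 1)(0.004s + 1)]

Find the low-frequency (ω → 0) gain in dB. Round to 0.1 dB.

G(0) = 0.0002 · 1 / 1 = 0.0002
20 log₁₀(0.0002) ≈ -73.98 dB

-74.0 dB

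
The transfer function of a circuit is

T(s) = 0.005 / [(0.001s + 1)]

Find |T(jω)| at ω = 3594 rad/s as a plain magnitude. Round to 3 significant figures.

At ω = 3594 rad/s:
pole (1 + j3594·0.001) = 1 + j3.594 → |·| ≈ 3.7305, ∠ ≈ 74.45°
|T| = 0.005 · 1 / (3.7305) ≈ 0.0013403

0.00134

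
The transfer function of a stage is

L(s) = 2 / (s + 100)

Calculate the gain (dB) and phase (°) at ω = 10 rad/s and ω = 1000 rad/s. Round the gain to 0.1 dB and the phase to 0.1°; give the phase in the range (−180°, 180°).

ω = 10: -34.0 dB, -5.7°; ω = 1000: -54.0 dB, -84.3°

Substitute s = j10:
Numerator: 2 = 2 + j0
Denominator: (j10) + 100 = 100 + j10
|N| = √(2² + 0²) ≈ 2, ∠N ≈ 0.00°
|D| = √(100² + 10²) ≈ 100.5, ∠D ≈ 5.71°
|L| = 2 / 100.5 ≈ 0.0199
Gain = 20 log₁₀(0.0199) ≈ -34.02 dB
∠L = 0.00° − 5.71° = -5.71°

Substitute s = j1000:
Numerator: 2 = 2 + j0
Denominator: (j1000) + 100 = 100 + j1000
|N| = √(2² + 0²) ≈ 2, ∠N ≈ 0.00°
|D| = √(100² + 1000²) ≈ 1005, ∠D ≈ 84.29°
|L| = 2 / 1005 ≈ 0.00199
Gain = 20 log₁₀(0.00199) ≈ -54.02 dB
∠L = 0.00° − 84.29° = -84.29°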